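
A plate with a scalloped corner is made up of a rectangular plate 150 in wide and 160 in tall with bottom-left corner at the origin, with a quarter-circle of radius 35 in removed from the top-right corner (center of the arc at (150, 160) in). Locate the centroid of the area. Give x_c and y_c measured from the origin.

x_c = 72.49 in, y_c = 77.28 in

plate: A = 150 × 160 = 24000.00, centroid at (75.00, 80.00).
removed quarter-circle: A = −¼π·35² = -962.11, centroid at (135.15, 145.15).
ΣA = 23037.89 in²
ΣAx_c = (24000.00)(75.00) + (-962.11)(135.15) = 1669974.75 in³
ΣAy_c = (24000.00)(80.00) + (-962.11)(145.15) = 1780353.63 in³
x_c = 1669974.75 / 23037.89 = 72.49 in
y_c = 1780353.63 / 23037.89 = 77.28 in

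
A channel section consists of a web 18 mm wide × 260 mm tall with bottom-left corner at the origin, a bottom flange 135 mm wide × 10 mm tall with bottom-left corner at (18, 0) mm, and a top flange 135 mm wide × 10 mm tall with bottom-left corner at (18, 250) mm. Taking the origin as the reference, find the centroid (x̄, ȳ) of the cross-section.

web: A = 18 × 260 = 4680.00, centroid at (9.00, 130.00).
bottom flange: A = 135 × 10 = 1350.00, centroid at (85.50, 5.00).
top flange: A = 135 × 10 = 1350.00, centroid at (85.50, 255.00).
ΣA = 7380.00 mm²
ΣAx̄ = (4680.00)(9.00) + (1350.00)(85.50) + (1350.00)(85.50) = 272970.00 mm³
ΣAȳ = (4680.00)(130.00) + (1350.00)(5.00) + (1350.00)(255.00) = 959400.00 mm³
x̄ = 272970.00 / 7380.00 = 36.99 mm
ȳ = 959400.00 / 7380.00 = 130.00 mm

x̄ = 36.99 mm, ȳ = 130.00 mm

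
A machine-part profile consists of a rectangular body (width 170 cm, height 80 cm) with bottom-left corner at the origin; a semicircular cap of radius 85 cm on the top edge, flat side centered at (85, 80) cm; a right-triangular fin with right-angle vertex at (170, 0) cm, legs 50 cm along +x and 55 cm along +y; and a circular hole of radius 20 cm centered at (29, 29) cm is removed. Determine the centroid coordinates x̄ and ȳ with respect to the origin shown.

x̄ = 93.38 cm, ȳ = 73.81 cm

rectangular body: A = 170 × 80 = 13600.00, centroid at (85.00, 40.00).
semicircular top: A = ½π·85² = 11349.00, centroid at (85.00, 116.08).
triangular fin: A = ½·50·55 = 1375.00, centroid at (186.67, 18.33).
hole: A = −π·20² = -1256.64, centroid at (29.00, 29.00).
ΣA = 25067.37 cm², ΣAx̄ = 2340889.49 cm³, ΣAȳ = 1850102.80 cm³.
x̄ = 2340889.49/25067.37 = 93.38 cm; ȳ = 1850102.80/25067.37 = 73.81 cm.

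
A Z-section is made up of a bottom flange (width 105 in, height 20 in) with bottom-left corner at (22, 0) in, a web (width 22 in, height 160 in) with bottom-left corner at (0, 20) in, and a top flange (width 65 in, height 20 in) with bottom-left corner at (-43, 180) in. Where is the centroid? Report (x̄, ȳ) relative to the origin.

x̄ = 26.23 in, ȳ = 89.60 in

bottom flange: A = 105 × 20 = 2100.00, centroid at (74.50, 10.00).
web: A = 22 × 160 = 3520.00, centroid at (11.00, 100.00).
top flange: A = 65 × 20 = 1300.00, centroid at (-10.50, 190.00).
ΣA = 6920.00 in²
ΣAx̄ = (2100.00)(74.50) + (3520.00)(11.00) + (1300.00)(-10.50) = 181520.00 in³
ΣAȳ = (2100.00)(10.00) + (3520.00)(100.00) + (1300.00)(190.00) = 620000.00 in³
x̄ = 181520.00 / 6920.00 = 26.23 in
ȳ = 620000.00 / 6920.00 = 89.60 in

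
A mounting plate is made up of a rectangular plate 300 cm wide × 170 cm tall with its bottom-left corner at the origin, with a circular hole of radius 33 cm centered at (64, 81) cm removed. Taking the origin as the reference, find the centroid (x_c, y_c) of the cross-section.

plate: A = 300 × 170 = 51000.00, centroid at (150.00, 85.00).
hole: A = −π·33² = -3421.19, centroid at (64.00, 81.00).
ΣA = 47578.81 cm²
ΣAx_c = (51000.00)(150.00) + (-3421.19)(64.00) = 7431043.56 cm³
ΣAy_c = (51000.00)(85.00) + (-3421.19)(81.00) = 4057883.25 cm³
x_c = 7431043.56 / 47578.81 = 156.18 cm
y_c = 4057883.25 / 47578.81 = 85.29 cm

x_c = 156.18 cm, y_c = 85.29 cm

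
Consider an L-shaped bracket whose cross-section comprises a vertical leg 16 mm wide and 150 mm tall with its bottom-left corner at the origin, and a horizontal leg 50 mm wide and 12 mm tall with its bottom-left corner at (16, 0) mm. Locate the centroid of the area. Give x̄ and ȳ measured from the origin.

x̄ = 14.60 mm, ȳ = 61.20 mm

Part | A | x̄ᵢ | ȳᵢ | A·x̄ᵢ | A·ȳᵢ
vertical leg | 2400.00 | 8.00 | 75.00 | 19200.00 | 180000.00
horizontal leg | 600.00 | 41.00 | 6.00 | 24600.00 | 3600.00
Σ | 3000.00 |  |  | 43800.00 | 183600.00
x̄ = 43800.00 / 3000.00 = 14.60 mm
ȳ = 183600.00 / 3000.00 = 61.20 mm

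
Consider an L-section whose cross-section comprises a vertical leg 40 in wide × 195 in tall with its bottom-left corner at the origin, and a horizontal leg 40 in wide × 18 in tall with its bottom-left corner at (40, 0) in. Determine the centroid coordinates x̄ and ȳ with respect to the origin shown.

x̄ = 23.38 in, ȳ = 90.02 in

Part | A | x̄ᵢ | ȳᵢ | A·x̄ᵢ | A·ȳᵢ
vertical leg | 7800.00 | 20.00 | 97.50 | 156000.00 | 760500.00
horizontal leg | 720.00 | 60.00 | 9.00 | 43200.00 | 6480.00
Σ | 8520.00 |  |  | 199200.00 | 766980.00
x̄ = 199200.00 / 8520.00 = 23.38 in
ȳ = 766980.00 / 8520.00 = 90.02 in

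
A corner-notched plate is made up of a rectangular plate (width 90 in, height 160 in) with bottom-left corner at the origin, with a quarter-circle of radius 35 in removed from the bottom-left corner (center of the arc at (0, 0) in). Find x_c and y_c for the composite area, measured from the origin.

x_c = 47.16 in, y_c = 84.66 in

plate: A = 90 × 160 = 14400.00, centroid at (45.00, 80.00).
removed quarter-circle: A = −¼π·35² = -962.11, centroid at (14.85, 14.85).
ΣA = 13437.89 in²
ΣAx_c = (14400.00)(45.00) + (-962.11)(14.85) = 633708.33 in³
ΣAy_c = (14400.00)(80.00) + (-962.11)(14.85) = 1137708.33 in³
x_c = 633708.33 / 13437.89 = 47.16 in
y_c = 1137708.33 / 13437.89 = 84.66 in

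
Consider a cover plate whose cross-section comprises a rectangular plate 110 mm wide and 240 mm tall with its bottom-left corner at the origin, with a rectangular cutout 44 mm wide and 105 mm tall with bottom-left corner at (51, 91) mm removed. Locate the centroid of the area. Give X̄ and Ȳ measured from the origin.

plate: A = 110 × 240 = 26400.00, centroid at (55.00, 120.00).
hole: A = −(44 × 105) = -4620.00, centroid at (73.00, 143.50).
ΣA = 21780.00 mm², ΣAX̄ = 1114740.00 mm³, ΣAȲ = 2505030.00 mm³.
X̄ = 1114740.00/21780.00 = 51.18 mm; Ȳ = 2505030.00/21780.00 = 115.02 mm.

X̄ = 51.18 mm, Ȳ = 115.02 mm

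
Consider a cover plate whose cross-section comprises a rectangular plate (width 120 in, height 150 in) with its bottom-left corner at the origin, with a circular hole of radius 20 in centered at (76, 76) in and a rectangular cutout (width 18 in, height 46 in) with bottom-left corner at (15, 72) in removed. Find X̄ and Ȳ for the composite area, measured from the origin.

Part | A | x̄ᵢ | ȳᵢ | A·x̄ᵢ | A·ȳᵢ
plate | 18000.00 | 60.00 | 75.00 | 1080000.00 | 1350000.00
hole 1 | -1256.64 | 76.00 | 76.00 | -95504.42 | -95504.42
hole 2 | -828.00 | 24.00 | 95.00 | -19872.00 | -78660.00
Σ | 15915.36 |  |  | 964623.58 | 1175835.58
X̄ = 964623.58 / 15915.36 = 60.61 in
Ȳ = 1175835.58 / 15915.36 = 73.88 in

X̄ = 60.61 in, Ȳ = 73.88 in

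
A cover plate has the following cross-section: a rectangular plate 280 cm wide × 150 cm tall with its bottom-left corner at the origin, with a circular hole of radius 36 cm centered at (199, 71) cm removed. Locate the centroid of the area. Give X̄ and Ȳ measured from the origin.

X̄ = 133.67 cm, Ȳ = 75.43 cm

plate: A = 280 × 150 = 42000.00, centroid at (140.00, 75.00).
hole: A = −π·36² = -4071.50, centroid at (199.00, 71.00).
ΣA = 37928.50 cm²
ΣAX̄ = (42000.00)(140.00) + (-4071.50)(199.00) = 5069770.69 cm³
ΣAȲ = (42000.00)(75.00) + (-4071.50)(71.00) = 2860923.21 cm³
X̄ = 5069770.69 / 37928.50 = 133.67 cm
Ȳ = 2860923.21 / 37928.50 = 75.43 cm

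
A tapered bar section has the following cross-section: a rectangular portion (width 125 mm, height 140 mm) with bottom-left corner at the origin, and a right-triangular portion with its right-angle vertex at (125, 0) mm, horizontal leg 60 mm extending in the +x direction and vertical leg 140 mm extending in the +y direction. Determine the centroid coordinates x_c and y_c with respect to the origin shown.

x_c = 78.47 mm, y_c = 65.48 mm

Part | A | x̄ᵢ | ȳᵢ | A·x̄ᵢ | A·ȳᵢ
rectangular portion | 17500.00 | 62.50 | 70.00 | 1093750.00 | 1225000.00
triangular portion | 4200.00 | 145.00 | 46.67 | 609000.00 | 196000.00
Σ | 21700.00 |  |  | 1702750.00 | 1421000.00
x_c = 1702750.00 / 21700.00 = 78.47 mm
y_c = 1421000.00 / 21700.00 = 65.48 mm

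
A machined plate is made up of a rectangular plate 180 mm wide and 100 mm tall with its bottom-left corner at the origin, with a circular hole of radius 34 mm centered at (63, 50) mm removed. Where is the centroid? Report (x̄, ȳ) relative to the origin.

x̄ = 96.82 mm, ȳ = 50.00 mm

plate: A = 180 × 100 = 18000.00, centroid at (90.00, 50.00).
hole: A = −π·34² = -3631.68, centroid at (63.00, 50.00).
ΣA = 14368.32 mm², ΣAx̄ = 1391204.09 mm³, ΣAȳ = 718415.94 mm³.
x̄ = 1391204.09/14368.32 = 96.82 mm; ȳ = 718415.94/14368.32 = 50.00 mm.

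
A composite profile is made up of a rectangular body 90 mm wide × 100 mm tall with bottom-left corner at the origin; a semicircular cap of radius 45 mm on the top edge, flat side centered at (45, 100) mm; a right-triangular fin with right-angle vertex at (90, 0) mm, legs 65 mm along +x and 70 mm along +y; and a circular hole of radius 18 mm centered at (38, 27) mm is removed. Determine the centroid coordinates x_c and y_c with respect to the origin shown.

x_c = 56.82 mm, y_c = 63.58 mm

rectangular body: A = 90 × 100 = 9000.00, centroid at (45.00, 50.00).
semicircular top: A = ½π·45² = 3180.86, centroid at (45.00, 119.10).
triangular fin: A = ½·65·70 = 2275.00, centroid at (111.67, 23.33).
hole: A = −π·18² = -1017.88, centroid at (38.00, 27.00).
ΣA = 13437.99 mm², ΣAx_c = 763501.19 mm³, ΣAy_c = 854436.94 mm³.
x_c = 763501.19/13437.99 = 56.82 mm; y_c = 854436.94/13437.99 = 63.58 mm.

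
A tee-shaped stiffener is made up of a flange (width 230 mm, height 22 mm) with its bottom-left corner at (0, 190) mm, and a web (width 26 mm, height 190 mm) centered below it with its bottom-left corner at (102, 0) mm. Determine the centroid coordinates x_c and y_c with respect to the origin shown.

x_c = 115.00 mm, y_c = 148.64 mm

Part | A | x̄ᵢ | ȳᵢ | A·x̄ᵢ | A·ȳᵢ
web | 4940.00 | 115.00 | 95.00 | 568100.00 | 469300.00
flange | 5060.00 | 115.00 | 201.00 | 581900.00 | 1017060.00
Σ | 10000.00 |  |  | 1150000.00 | 1486360.00
x_c = 1150000.00 / 10000.00 = 115.00 mm
y_c = 1486360.00 / 10000.00 = 148.64 mm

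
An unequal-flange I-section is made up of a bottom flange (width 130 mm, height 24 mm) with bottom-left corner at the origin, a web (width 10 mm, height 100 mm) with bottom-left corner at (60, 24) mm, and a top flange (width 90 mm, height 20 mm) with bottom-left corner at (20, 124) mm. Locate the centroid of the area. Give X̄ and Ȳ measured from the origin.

bottom flange: A = 130 × 24 = 3120.00, centroid at (65.00, 12.00).
web: A = 10 × 100 = 1000.00, centroid at (65.00, 74.00).
top flange: A = 90 × 20 = 1800.00, centroid at (65.00, 134.00).
ΣA = 5920.00 mm²
ΣAX̄ = (3120.00)(65.00) + (1000.00)(65.00) + (1800.00)(65.00) = 384800.00 mm³
ΣAȲ = (3120.00)(12.00) + (1000.00)(74.00) + (1800.00)(134.00) = 352640.00 mm³
X̄ = 384800.00 / 5920.00 = 65.00 mm
Ȳ = 352640.00 / 5920.00 = 59.57 mm

X̄ = 65.00 mm, Ȳ = 59.57 mm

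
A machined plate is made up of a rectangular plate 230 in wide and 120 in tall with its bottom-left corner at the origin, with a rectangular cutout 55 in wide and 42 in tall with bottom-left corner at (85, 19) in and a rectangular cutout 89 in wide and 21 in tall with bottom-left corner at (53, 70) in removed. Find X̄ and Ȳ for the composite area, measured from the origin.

X̄ = 116.64 in, Ȳ = 60.34 in

plate: A = 230 × 120 = 27600.00, centroid at (115.00, 60.00).
hole 1: A = −(55 × 42) = -2310.00, centroid at (112.50, 40.00).
hole 2: A = −(89 × 21) = -1869.00, centroid at (97.50, 80.50).
ΣA = 23421.00 in², ΣAX̄ = 2731897.50 in³, ΣAȲ = 1413145.50 in³.
X̄ = 2731897.50/23421.00 = 116.64 in; Ȳ = 1413145.50/23421.00 = 60.34 in.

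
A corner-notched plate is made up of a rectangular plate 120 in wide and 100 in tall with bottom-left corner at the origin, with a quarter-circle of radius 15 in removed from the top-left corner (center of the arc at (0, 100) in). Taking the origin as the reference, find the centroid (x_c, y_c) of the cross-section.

plate: A = 120 × 100 = 12000.00, centroid at (60.00, 50.00).
removed quarter-circle: A = −¼π·15² = -176.71, centroid at (6.37, 93.63).
ΣA = 11823.29 in², ΣAx_c = 718875.00 in³, ΣAy_c = 583453.54 in³.
x_c = 718875.00/11823.29 = 60.80 in; y_c = 583453.54/11823.29 = 49.35 in.

x_c = 60.80 in, y_c = 49.35 in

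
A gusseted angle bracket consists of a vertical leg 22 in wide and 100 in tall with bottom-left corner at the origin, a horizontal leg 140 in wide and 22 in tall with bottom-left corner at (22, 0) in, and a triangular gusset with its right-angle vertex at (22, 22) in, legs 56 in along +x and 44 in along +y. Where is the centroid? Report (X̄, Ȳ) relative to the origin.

X̄ = 54.92 in, Ȳ = 29.03 in

vertical leg: A = 22 × 100 = 2200.00, centroid at (11.00, 50.00).
horizontal leg: A = 140 × 22 = 3080.00, centroid at (92.00, 11.00).
gusset: A = ½·56·44 = 1232.00, centroid at (40.67, 36.67).
ΣA = 6512.00 in²
ΣAX̄ = (2200.00)(11.00) + (3080.00)(92.00) + (1232.00)(40.67) = 357661.33 in³
ΣAȲ = (2200.00)(50.00) + (3080.00)(11.00) + (1232.00)(36.67) = 189053.33 in³
X̄ = 357661.33 / 6512.00 = 54.92 in
Ȳ = 189053.33 / 6512.00 = 29.03 in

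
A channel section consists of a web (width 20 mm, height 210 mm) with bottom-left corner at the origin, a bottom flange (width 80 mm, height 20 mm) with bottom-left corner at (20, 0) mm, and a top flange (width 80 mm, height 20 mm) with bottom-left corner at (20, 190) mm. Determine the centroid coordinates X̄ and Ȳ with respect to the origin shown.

web: A = 20 × 210 = 4200.00, centroid at (10.00, 105.00).
bottom flange: A = 80 × 20 = 1600.00, centroid at (60.00, 10.00).
top flange: A = 80 × 20 = 1600.00, centroid at (60.00, 200.00).
ΣA = 7400.00 mm², ΣAX̄ = 234000.00 mm³, ΣAȲ = 777000.00 mm³.
X̄ = 234000.00/7400.00 = 31.62 mm; Ȳ = 777000.00/7400.00 = 105.00 mm.

X̄ = 31.62 mm, Ȳ = 105.00 mm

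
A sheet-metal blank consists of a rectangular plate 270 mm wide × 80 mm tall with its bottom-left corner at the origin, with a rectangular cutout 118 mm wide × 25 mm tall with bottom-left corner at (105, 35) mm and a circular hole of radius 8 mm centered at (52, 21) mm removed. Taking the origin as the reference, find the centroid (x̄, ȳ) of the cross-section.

plate: A = 270 × 80 = 21600.00, centroid at (135.00, 40.00).
hole 1: A = −(118 × 25) = -2950.00, centroid at (164.00, 47.50).
hole 2: A = −π·8² = -201.06, centroid at (52.00, 21.00).
ΣA = 18448.94 mm²
ΣAx̄ = (21600.00)(135.00) + (-2950.00)(164.00) + (-201.06)(52.00) = 2421744.78 mm³
ΣAȳ = (21600.00)(40.00) + (-2950.00)(47.50) + (-201.06)(21.00) = 719652.70 mm³
x̄ = 2421744.78 / 18448.94 = 131.27 mm
ȳ = 719652.70 / 18448.94 = 39.01 mm

x̄ = 131.27 mm, ȳ = 39.01 mm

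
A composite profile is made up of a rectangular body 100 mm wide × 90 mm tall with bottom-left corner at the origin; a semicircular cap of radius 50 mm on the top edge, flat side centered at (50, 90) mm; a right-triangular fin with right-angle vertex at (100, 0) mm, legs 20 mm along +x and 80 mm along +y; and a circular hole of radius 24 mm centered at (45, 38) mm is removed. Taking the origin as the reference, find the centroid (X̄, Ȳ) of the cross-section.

Part | A | x̄ᵢ | ȳᵢ | A·x̄ᵢ | A·ȳᵢ
rectangular body | 9000.00 | 50.00 | 45.00 | 450000.00 | 405000.00
semicircular top | 3926.99 | 50.00 | 111.22 | 196349.54 | 436762.51
triangular fin | 800.00 | 106.67 | 26.67 | 85333.33 | 21333.33
hole | -1809.56 | 45.00 | 38.00 | -81430.08 | -68763.18
Σ | 11917.43 |  |  | 650252.79 | 794332.66
X̄ = 650252.79 / 11917.43 = 54.56 mm
Ȳ = 794332.66 / 11917.43 = 66.65 mm

X̄ = 54.56 mm, Ȳ = 66.65 mm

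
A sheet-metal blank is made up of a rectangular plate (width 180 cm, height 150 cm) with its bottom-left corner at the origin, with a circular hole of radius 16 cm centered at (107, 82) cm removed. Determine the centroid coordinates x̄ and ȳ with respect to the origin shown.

plate: A = 180 × 150 = 27000.00, centroid at (90.00, 75.00).
hole: A = −π·16² = -804.25, centroid at (107.00, 82.00).
ΣA = 26195.75 cm², ΣAx̄ = 2343945.49 cm³, ΣAȳ = 1959051.69 cm³.
x̄ = 2343945.49/26195.75 = 89.48 cm; ȳ = 1959051.69/26195.75 = 74.79 cm.

x̄ = 89.48 cm, ȳ = 74.79 cm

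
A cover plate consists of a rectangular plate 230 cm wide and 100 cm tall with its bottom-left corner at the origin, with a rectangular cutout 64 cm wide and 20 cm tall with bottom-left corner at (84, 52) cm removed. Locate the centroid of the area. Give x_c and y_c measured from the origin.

x_c = 114.94 cm, y_c = 49.29 cm

plate: A = 230 × 100 = 23000.00, centroid at (115.00, 50.00).
hole: A = −(64 × 20) = -1280.00, centroid at (116.00, 62.00).
ΣA = 21720.00 cm²
ΣAx_c = (23000.00)(115.00) + (-1280.00)(116.00) = 2496520.00 cm³
ΣAy_c = (23000.00)(50.00) + (-1280.00)(62.00) = 1070640.00 cm³
x_c = 2496520.00 / 21720.00 = 114.94 cm
y_c = 1070640.00 / 21720.00 = 49.29 cm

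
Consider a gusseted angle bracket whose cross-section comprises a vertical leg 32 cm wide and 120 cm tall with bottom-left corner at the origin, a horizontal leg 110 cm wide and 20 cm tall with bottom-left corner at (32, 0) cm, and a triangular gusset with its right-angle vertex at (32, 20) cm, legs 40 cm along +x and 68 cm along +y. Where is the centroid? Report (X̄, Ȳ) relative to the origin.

vertical leg: A = 32 × 120 = 3840.00, centroid at (16.00, 60.00).
horizontal leg: A = 110 × 20 = 2200.00, centroid at (87.00, 10.00).
gusset: A = ½·40·68 = 1360.00, centroid at (45.33, 42.67).
ΣA = 7400.00 cm²
ΣAX̄ = (3840.00)(16.00) + (2200.00)(87.00) + (1360.00)(45.33) = 314493.33 cm³
ΣAȲ = (3840.00)(60.00) + (2200.00)(10.00) + (1360.00)(42.67) = 310426.67 cm³
X̄ = 314493.33 / 7400.00 = 42.50 cm
Ȳ = 310426.67 / 7400.00 = 41.95 cm

X̄ = 42.50 cm, Ȳ = 41.95 cm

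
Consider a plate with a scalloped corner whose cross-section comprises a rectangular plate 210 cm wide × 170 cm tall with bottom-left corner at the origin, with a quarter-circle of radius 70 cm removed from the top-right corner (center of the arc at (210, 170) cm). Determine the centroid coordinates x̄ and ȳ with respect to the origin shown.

x̄ = 95.90 cm, ȳ = 78.32 cm

Part | A | x̄ᵢ | ȳᵢ | A·x̄ᵢ | A·ȳᵢ
plate | 35700.00 | 105.00 | 85.00 | 3748500.00 | 3034500.00
removed quarter-circle | -3848.45 | 180.29 | 140.29 | -693841.38 | -539903.34
Σ | 31851.55 |  |  | 3054658.62 | 2494596.66
x̄ = 3054658.62 / 31851.55 = 95.90 cm
ȳ = 2494596.66 / 31851.55 = 78.32 cm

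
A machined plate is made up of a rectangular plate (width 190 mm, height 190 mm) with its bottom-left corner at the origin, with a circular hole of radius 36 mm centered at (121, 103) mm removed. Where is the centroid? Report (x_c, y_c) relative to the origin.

x_c = 91.69 mm, y_c = 93.98 mm

plate: A = 190 × 190 = 36100.00, centroid at (95.00, 95.00).
hole: A = −π·36² = -4071.50, centroid at (121.00, 103.00).
ΣA = 32028.50 mm², ΣAx_c = 2936848.01 mm³, ΣAy_c = 3010135.08 mm³.
x_c = 2936848.01/32028.50 = 91.69 mm; y_c = 3010135.08/32028.50 = 93.98 mm.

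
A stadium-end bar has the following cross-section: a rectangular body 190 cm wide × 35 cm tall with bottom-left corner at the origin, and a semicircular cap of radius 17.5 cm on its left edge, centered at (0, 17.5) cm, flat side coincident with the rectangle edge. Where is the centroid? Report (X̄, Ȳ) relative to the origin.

rectangular body: A = 190 × 35 = 6650.00, centroid at (95.00, 17.50).
semicircular end: A = ½π·17.5² = 481.06, centroid at (-7.43, 17.50).
ΣA = 7131.06 cm²
ΣAX̄ = (6650.00)(95.00) + (481.06)(-7.43) = 628177.08 cm³
ΣAȲ = (6650.00)(17.50) + (481.06)(17.50) = 124793.49 cm³
X̄ = 628177.08 / 7131.06 = 88.09 cm
Ȳ = 124793.49 / 7131.06 = 17.50 cm

X̄ = 88.09 cm, Ȳ = 17.50 cm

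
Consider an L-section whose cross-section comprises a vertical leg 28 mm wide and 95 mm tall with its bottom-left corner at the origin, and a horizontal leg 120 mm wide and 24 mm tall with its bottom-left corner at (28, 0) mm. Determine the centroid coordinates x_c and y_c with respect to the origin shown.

x_c = 52.47 mm, y_c = 29.05 mm

vertical leg: A = 28 × 95 = 2660.00, centroid at (14.00, 47.50).
horizontal leg: A = 120 × 24 = 2880.00, centroid at (88.00, 12.00).
ΣA = 5540.00 mm², ΣAx_c = 290680.00 mm³, ΣAy_c = 160910.00 mm³.
x_c = 290680.00/5540.00 = 52.47 mm; y_c = 160910.00/5540.00 = 29.05 mm.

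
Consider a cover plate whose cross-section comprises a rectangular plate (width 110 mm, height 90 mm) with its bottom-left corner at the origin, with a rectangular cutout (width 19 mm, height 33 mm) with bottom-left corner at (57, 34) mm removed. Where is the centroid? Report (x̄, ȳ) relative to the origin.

plate: A = 110 × 90 = 9900.00, centroid at (55.00, 45.00).
hole: A = −(19 × 33) = -627.00, centroid at (66.50, 50.50).
ΣA = 9273.00 mm², ΣAx̄ = 502804.50 mm³, ΣAȳ = 413836.50 mm³.
x̄ = 502804.50/9273.00 = 54.22 mm; ȳ = 413836.50/9273.00 = 44.63 mm.

x̄ = 54.22 mm, ȳ = 44.63 mm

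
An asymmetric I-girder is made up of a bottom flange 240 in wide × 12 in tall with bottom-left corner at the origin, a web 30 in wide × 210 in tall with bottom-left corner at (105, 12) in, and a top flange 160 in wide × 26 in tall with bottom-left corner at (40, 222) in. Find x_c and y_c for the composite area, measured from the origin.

bottom flange: A = 240 × 12 = 2880.00, centroid at (120.00, 6.00).
web: A = 30 × 210 = 6300.00, centroid at (120.00, 117.00).
top flange: A = 160 × 26 = 4160.00, centroid at (120.00, 235.00).
ΣA = 13340.00 in²
ΣAx_c = (2880.00)(120.00) + (6300.00)(120.00) + (4160.00)(120.00) = 1600800.00 in³
ΣAy_c = (2880.00)(6.00) + (6300.00)(117.00) + (4160.00)(235.00) = 1731980.00 in³
x_c = 1600800.00 / 13340.00 = 120.00 in
y_c = 1731980.00 / 13340.00 = 129.83 in

x_c = 120.00 in, y_c = 129.83 in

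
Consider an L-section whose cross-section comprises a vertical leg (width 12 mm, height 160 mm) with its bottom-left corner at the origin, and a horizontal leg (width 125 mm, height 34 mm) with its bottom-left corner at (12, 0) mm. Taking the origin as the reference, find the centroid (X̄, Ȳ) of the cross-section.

vertical leg: A = 12 × 160 = 1920.00, centroid at (6.00, 80.00).
horizontal leg: A = 125 × 34 = 4250.00, centroid at (74.50, 17.00).
ΣA = 6170.00 mm², ΣAX̄ = 328145.00 mm³, ΣAȲ = 225850.00 mm³.
X̄ = 328145.00/6170.00 = 53.18 mm; Ȳ = 225850.00/6170.00 = 36.60 mm.

X̄ = 53.18 mm, Ȳ = 36.60 mm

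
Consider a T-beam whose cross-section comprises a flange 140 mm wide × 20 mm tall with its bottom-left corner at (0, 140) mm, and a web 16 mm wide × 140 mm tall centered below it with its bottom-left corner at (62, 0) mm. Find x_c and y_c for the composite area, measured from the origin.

x_c = 70.00 mm, y_c = 114.44 mm

web: A = 16 × 140 = 2240.00, centroid at (70.00, 70.00).
flange: A = 140 × 20 = 2800.00, centroid at (70.00, 150.00).
ΣA = 5040.00 mm²
ΣAx_c = (2240.00)(70.00) + (2800.00)(70.00) = 352800.00 mm³
ΣAy_c = (2240.00)(70.00) + (2800.00)(150.00) = 576800.00 mm³
x_c = 352800.00 / 5040.00 = 70.00 mm
y_c = 576800.00 / 5040.00 = 114.44 mm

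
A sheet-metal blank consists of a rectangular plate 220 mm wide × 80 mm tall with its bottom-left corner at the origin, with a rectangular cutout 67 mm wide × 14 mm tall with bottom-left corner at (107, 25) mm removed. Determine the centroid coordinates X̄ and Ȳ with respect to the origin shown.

X̄ = 108.28 mm, Ȳ = 40.45 mm

plate: A = 220 × 80 = 17600.00, centroid at (110.00, 40.00).
hole: A = −(67 × 14) = -938.00, centroid at (140.50, 32.00).
ΣA = 16662.00 mm²
ΣAX̄ = (17600.00)(110.00) + (-938.00)(140.50) = 1804211.00 mm³
ΣAȲ = (17600.00)(40.00) + (-938.00)(32.00) = 673984.00 mm³
X̄ = 1804211.00 / 16662.00 = 108.28 mm
Ȳ = 673984.00 / 16662.00 = 40.45 mm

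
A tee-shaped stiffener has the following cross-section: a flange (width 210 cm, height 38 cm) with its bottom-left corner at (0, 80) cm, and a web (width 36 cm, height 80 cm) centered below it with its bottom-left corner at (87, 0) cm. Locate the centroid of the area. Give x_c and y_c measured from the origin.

web: A = 36 × 80 = 2880.00, centroid at (105.00, 40.00).
flange: A = 210 × 38 = 7980.00, centroid at (105.00, 99.00).
ΣA = 10860.00 cm², ΣAx_c = 1140300.00 cm³, ΣAy_c = 905220.00 cm³.
x_c = 1140300.00/10860.00 = 105.00 cm; y_c = 905220.00/10860.00 = 83.35 cm.

x_c = 105.00 cm, y_c = 83.35 cm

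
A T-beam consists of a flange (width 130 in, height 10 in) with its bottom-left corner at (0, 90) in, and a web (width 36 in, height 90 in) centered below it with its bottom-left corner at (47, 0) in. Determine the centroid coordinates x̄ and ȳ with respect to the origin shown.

web: A = 36 × 90 = 3240.00, centroid at (65.00, 45.00).
flange: A = 130 × 10 = 1300.00, centroid at (65.00, 95.00).
ΣA = 4540.00 in²
ΣAx̄ = (3240.00)(65.00) + (1300.00)(65.00) = 295100.00 in³
ΣAȳ = (3240.00)(45.00) + (1300.00)(95.00) = 269300.00 in³
x̄ = 295100.00 / 4540.00 = 65.00 in
ȳ = 269300.00 / 4540.00 = 59.32 in

x̄ = 65.00 in, ȳ = 59.32 in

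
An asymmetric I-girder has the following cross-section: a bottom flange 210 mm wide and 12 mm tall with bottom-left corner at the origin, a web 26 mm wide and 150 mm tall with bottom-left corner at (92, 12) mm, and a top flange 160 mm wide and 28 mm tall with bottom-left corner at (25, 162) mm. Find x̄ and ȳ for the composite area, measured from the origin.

x̄ = 105.00 mm, ȳ = 104.85 mm

bottom flange: A = 210 × 12 = 2520.00, centroid at (105.00, 6.00).
web: A = 26 × 150 = 3900.00, centroid at (105.00, 87.00).
top flange: A = 160 × 28 = 4480.00, centroid at (105.00, 176.00).
ΣA = 10900.00 mm²
ΣAx̄ = (2520.00)(105.00) + (3900.00)(105.00) + (4480.00)(105.00) = 1144500.00 mm³
ΣAȳ = (2520.00)(6.00) + (3900.00)(87.00) + (4480.00)(176.00) = 1142900.00 mm³
x̄ = 1144500.00 / 10900.00 = 105.00 mm
ȳ = 1142900.00 / 10900.00 = 104.85 mm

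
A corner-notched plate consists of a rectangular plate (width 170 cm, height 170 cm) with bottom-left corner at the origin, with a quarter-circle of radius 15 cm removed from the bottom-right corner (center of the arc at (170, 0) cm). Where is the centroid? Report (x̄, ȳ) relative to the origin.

plate: A = 170 × 170 = 28900.00, centroid at (85.00, 85.00).
removed quarter-circle: A = −¼π·15² = -176.71, centroid at (163.63, 6.37).
ΣA = 28723.29 cm², ΣAx̄ = 2427583.52 cm³, ΣAȳ = 2455375.00 cm³.
x̄ = 2427583.52/28723.29 = 84.52 cm; ȳ = 2455375.00/28723.29 = 85.48 cm.

x̄ = 84.52 cm, ȳ = 85.48 cm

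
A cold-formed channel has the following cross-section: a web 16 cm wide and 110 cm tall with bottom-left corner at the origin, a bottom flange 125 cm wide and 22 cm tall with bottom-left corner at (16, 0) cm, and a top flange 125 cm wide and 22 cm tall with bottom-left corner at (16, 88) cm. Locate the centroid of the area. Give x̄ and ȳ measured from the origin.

x̄ = 61.41 cm, ȳ = 55.00 cm

web: A = 16 × 110 = 1760.00, centroid at (8.00, 55.00).
bottom flange: A = 125 × 22 = 2750.00, centroid at (78.50, 11.00).
top flange: A = 125 × 22 = 2750.00, centroid at (78.50, 99.00).
ΣA = 7260.00 cm²
ΣAx̄ = (1760.00)(8.00) + (2750.00)(78.50) + (2750.00)(78.50) = 445830.00 cm³
ΣAȳ = (1760.00)(55.00) + (2750.00)(11.00) + (2750.00)(99.00) = 399300.00 cm³
x̄ = 445830.00 / 7260.00 = 61.41 cm
ȳ = 399300.00 / 7260.00 = 55.00 cm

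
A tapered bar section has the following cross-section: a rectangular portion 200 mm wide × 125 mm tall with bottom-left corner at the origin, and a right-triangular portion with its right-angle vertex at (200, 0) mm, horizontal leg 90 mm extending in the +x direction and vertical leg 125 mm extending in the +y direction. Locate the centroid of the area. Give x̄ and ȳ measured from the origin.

rectangular portion: A = 200 × 125 = 25000.00, centroid at (100.00, 62.50).
triangular portion: A = ½·90·125 = 5625.00, centroid at (230.00, 41.67).
ΣA = 30625.00 mm², ΣAx̄ = 3793750.00 mm³, ΣAȳ = 1796875.00 mm³.
x̄ = 3793750.00/30625.00 = 123.88 mm; ȳ = 1796875.00/30625.00 = 58.67 mm.

x̄ = 123.88 mm, ȳ = 58.67 mm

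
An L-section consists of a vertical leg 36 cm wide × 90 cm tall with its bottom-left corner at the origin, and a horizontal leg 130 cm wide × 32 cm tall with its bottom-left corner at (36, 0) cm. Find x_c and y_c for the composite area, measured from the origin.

vertical leg: A = 36 × 90 = 3240.00, centroid at (18.00, 45.00).
horizontal leg: A = 130 × 32 = 4160.00, centroid at (101.00, 16.00).
ΣA = 7400.00 cm²
ΣAx_c = (3240.00)(18.00) + (4160.00)(101.00) = 478480.00 cm³
ΣAy_c = (3240.00)(45.00) + (4160.00)(16.00) = 212360.00 cm³
x_c = 478480.00 / 7400.00 = 64.66 cm
y_c = 212360.00 / 7400.00 = 28.70 cm

x_c = 64.66 cm, y_c = 28.70 cm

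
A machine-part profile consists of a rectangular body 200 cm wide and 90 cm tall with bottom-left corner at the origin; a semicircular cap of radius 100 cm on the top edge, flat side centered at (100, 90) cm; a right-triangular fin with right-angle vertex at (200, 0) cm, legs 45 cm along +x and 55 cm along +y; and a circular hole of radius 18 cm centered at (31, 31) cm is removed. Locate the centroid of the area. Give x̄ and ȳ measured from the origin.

x̄ = 106.26 cm, ȳ = 84.93 cm

rectangular body: A = 200 × 90 = 18000.00, centroid at (100.00, 45.00).
semicircular top: A = ½π·100² = 15707.96, centroid at (100.00, 132.44).
triangular fin: A = ½·45·55 = 1237.50, centroid at (215.00, 18.33).
hole: A = −π·18² = -1017.88, centroid at (31.00, 31.00).
ΣA = 33927.59 cm²
ΣAx̄ = (18000.00)(100.00) + (15707.96)(100.00) + (1237.50)(215.00) + (-1017.88)(31.00) = 3605304.67 cm³
ΣAȳ = (18000.00)(45.00) + (15707.96)(132.44) + (1237.50)(18.33) + (-1017.88)(31.00) = 2881516.70 cm³
x̄ = 3605304.67 / 33927.59 = 106.26 cm
ȳ = 2881516.70 / 33927.59 = 84.93 cm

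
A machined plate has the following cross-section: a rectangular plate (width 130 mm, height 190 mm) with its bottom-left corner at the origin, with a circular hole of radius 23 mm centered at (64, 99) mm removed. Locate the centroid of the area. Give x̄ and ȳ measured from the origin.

Part | A | x̄ᵢ | ȳᵢ | A·x̄ᵢ | A·ȳᵢ
plate | 24700.00 | 65.00 | 95.00 | 1605500.00 | 2346500.00
hole | -1661.90 | 64.00 | 99.00 | -106361.76 | -164528.35
Σ | 23038.10 |  |  | 1499138.24 | 2181971.65
x̄ = 1499138.24 / 23038.10 = 65.07 mm
ȳ = 2181971.65 / 23038.10 = 94.71 mm

x̄ = 65.07 mm, ȳ = 94.71 mm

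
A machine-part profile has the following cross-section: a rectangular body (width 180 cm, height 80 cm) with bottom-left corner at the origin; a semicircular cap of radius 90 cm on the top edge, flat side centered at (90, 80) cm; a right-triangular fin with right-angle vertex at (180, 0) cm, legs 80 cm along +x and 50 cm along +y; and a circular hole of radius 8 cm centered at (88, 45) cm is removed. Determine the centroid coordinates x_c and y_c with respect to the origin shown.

x_c = 98.08 cm, y_c = 72.75 cm

rectangular body: A = 180 × 80 = 14400.00, centroid at (90.00, 40.00).
semicircular top: A = ½π·90² = 12723.45, centroid at (90.00, 118.20).
triangular fin: A = ½·80·50 = 2000.00, centroid at (206.67, 16.67).
hole: A = −π·8² = -201.06, centroid at (88.00, 45.00).
ΣA = 28922.39 cm²
ΣAx_c = (14400.00)(90.00) + (12723.45)(90.00) + (2000.00)(206.67) + (-201.06)(88.00) = 2836750.41 cm³
ΣAy_c = (14400.00)(40.00) + (12723.45)(118.20) + (2000.00)(16.67) + (-201.06)(45.00) = 2104161.57 cm³
x_c = 2836750.41 / 28922.39 = 98.08 cm
y_c = 2104161.57 / 28922.39 = 72.75 cm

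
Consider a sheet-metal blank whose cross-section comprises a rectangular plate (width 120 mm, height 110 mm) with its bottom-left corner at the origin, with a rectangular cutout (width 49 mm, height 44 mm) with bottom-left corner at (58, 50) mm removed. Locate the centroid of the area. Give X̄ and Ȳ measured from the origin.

X̄ = 55.61 mm, Ȳ = 51.68 mm

Part | A | x̄ᵢ | ȳᵢ | A·x̄ᵢ | A·ȳᵢ
plate | 13200.00 | 60.00 | 55.00 | 792000.00 | 726000.00
hole | -2156.00 | 82.50 | 72.00 | -177870.00 | -155232.00
Σ | 11044.00 |  |  | 614130.00 | 570768.00
X̄ = 614130.00 / 11044.00 = 55.61 mm
Ȳ = 570768.00 / 11044.00 = 51.68 mm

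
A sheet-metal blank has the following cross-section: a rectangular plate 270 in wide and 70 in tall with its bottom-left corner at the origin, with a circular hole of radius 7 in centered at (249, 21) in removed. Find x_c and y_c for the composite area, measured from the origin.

x_c = 134.06 in, y_c = 35.11 in

plate: A = 270 × 70 = 18900.00, centroid at (135.00, 35.00).
hole: A = −π·7² = -153.94, centroid at (249.00, 21.00).
ΣA = 18746.06 in²
ΣAx_c = (18900.00)(135.00) + (-153.94)(249.00) = 2513169.43 in³
ΣAy_c = (18900.00)(35.00) + (-153.94)(21.00) = 658267.30 in³
x_c = 2513169.43 / 18746.06 = 134.06 in
y_c = 658267.30 / 18746.06 = 35.11 in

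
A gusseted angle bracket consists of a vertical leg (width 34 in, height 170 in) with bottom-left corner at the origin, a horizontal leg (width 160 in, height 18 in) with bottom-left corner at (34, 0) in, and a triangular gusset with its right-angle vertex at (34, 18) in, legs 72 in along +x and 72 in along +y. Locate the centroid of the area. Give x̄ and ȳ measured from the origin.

x̄ = 51.27 in, ȳ = 55.64 in

Part | A | x̄ᵢ | ȳᵢ | A·x̄ᵢ | A·ȳᵢ
vertical leg | 5780.00 | 17.00 | 85.00 | 98260.00 | 491300.00
horizontal leg | 2880.00 | 114.00 | 9.00 | 328320.00 | 25920.00
gusset | 2592.00 | 58.00 | 42.00 | 150336.00 | 108864.00
Σ | 11252.00 |  |  | 576916.00 | 626084.00
x̄ = 576916.00 / 11252.00 = 51.27 in
ȳ = 626084.00 / 11252.00 = 55.64 in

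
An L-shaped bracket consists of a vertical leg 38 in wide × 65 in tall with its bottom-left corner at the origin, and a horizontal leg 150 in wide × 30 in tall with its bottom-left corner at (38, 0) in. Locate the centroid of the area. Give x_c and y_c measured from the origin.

x_c = 79.69 in, y_c = 21.20 in

vertical leg: A = 38 × 65 = 2470.00, centroid at (19.00, 32.50).
horizontal leg: A = 150 × 30 = 4500.00, centroid at (113.00, 15.00).
ΣA = 6970.00 in²
ΣAx_c = (2470.00)(19.00) + (4500.00)(113.00) = 555430.00 in³
ΣAy_c = (2470.00)(32.50) + (4500.00)(15.00) = 147775.00 in³
x_c = 555430.00 / 6970.00 = 79.69 in
y_c = 147775.00 / 6970.00 = 21.20 in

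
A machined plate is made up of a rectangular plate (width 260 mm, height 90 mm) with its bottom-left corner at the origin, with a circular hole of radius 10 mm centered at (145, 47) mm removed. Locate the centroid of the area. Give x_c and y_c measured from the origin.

x_c = 129.80 mm, y_c = 44.97 mm

plate: A = 260 × 90 = 23400.00, centroid at (130.00, 45.00).
hole: A = −π·10² = -314.16, centroid at (145.00, 47.00).
ΣA = 23085.84 mm²
ΣAx_c = (23400.00)(130.00) + (-314.16)(145.00) = 2996446.91 mm³
ΣAy_c = (23400.00)(45.00) + (-314.16)(47.00) = 1038234.51 mm³
x_c = 2996446.91 / 23085.84 = 129.80 mm
y_c = 1038234.51 / 23085.84 = 44.97 mm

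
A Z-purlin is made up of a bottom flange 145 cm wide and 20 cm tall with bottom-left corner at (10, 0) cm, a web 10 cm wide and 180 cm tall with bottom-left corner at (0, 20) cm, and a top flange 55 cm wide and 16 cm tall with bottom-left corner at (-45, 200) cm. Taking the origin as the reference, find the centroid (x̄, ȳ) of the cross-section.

x̄ = 41.73 cm, ȳ = 73.48 cm

bottom flange: A = 145 × 20 = 2900.00, centroid at (82.50, 10.00).
web: A = 10 × 180 = 1800.00, centroid at (5.00, 110.00).
top flange: A = 55 × 16 = 880.00, centroid at (-17.50, 208.00).
ΣA = 5580.00 cm²
ΣAx̄ = (2900.00)(82.50) + (1800.00)(5.00) + (880.00)(-17.50) = 232850.00 cm³
ΣAȳ = (2900.00)(10.00) + (1800.00)(110.00) + (880.00)(208.00) = 410040.00 cm³
x̄ = 232850.00 / 5580.00 = 41.73 cm
ȳ = 410040.00 / 5580.00 = 73.48 cm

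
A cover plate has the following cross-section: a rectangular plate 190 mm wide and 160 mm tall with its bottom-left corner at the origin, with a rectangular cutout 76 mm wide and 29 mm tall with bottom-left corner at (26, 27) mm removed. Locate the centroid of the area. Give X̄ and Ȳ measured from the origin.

X̄ = 97.42 mm, Ȳ = 83.01 mm

Part | A | x̄ᵢ | ȳᵢ | A·x̄ᵢ | A·ȳᵢ
plate | 30400.00 | 95.00 | 80.00 | 2888000.00 | 2432000.00
hole | -2204.00 | 64.00 | 41.50 | -141056.00 | -91466.00
Σ | 28196.00 |  |  | 2746944.00 | 2340534.00
X̄ = 2746944.00 / 28196.00 = 97.42 mm
Ȳ = 2340534.00 / 28196.00 = 83.01 mm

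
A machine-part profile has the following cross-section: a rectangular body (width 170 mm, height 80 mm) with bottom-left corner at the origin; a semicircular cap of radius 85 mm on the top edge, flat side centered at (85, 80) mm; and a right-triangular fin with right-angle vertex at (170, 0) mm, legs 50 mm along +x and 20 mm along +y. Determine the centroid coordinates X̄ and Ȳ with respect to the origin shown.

X̄ = 87.00 mm, Ȳ = 73.27 mm

Part | A | x̄ᵢ | ȳᵢ | A·x̄ᵢ | A·ȳᵢ
rectangular body | 13600.00 | 85.00 | 40.00 | 1156000.00 | 544000.00
semicircular top | 11349.00 | 85.00 | 116.08 | 964665.29 | 1317336.94
triangular fin | 500.00 | 186.67 | 6.67 | 93333.33 | 3333.33
Σ | 25449.00 |  |  | 2213998.63 | 1864670.28
X̄ = 2213998.63 / 25449.00 = 87.00 mm
Ȳ = 1864670.28 / 25449.00 = 73.27 mm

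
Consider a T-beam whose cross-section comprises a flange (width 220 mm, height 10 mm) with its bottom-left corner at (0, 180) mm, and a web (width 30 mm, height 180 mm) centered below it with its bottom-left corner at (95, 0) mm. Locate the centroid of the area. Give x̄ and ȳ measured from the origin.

x̄ = 110.00 mm, ȳ = 117.50 mm

web: A = 30 × 180 = 5400.00, centroid at (110.00, 90.00).
flange: A = 220 × 10 = 2200.00, centroid at (110.00, 185.00).
ΣA = 7600.00 mm²
ΣAx̄ = (5400.00)(110.00) + (2200.00)(110.00) = 836000.00 mm³
ΣAȳ = (5400.00)(90.00) + (2200.00)(185.00) = 893000.00 mm³
x̄ = 836000.00 / 7600.00 = 110.00 mm
ȳ = 893000.00 / 7600.00 = 117.50 mm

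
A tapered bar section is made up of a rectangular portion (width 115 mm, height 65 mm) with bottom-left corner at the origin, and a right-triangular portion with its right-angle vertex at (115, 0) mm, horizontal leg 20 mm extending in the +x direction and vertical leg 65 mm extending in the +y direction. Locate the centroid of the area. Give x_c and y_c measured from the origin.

Part | A | x̄ᵢ | ȳᵢ | A·x̄ᵢ | A·ȳᵢ
rectangular portion | 7475.00 | 57.50 | 32.50 | 429812.50 | 242937.50
triangular portion | 650.00 | 121.67 | 21.67 | 79083.33 | 14083.33
Σ | 8125.00 |  |  | 508895.83 | 257020.83
x_c = 508895.83 / 8125.00 = 62.63 mm
y_c = 257020.83 / 8125.00 = 31.63 mm

x_c = 62.63 mm, y_c = 31.63 mm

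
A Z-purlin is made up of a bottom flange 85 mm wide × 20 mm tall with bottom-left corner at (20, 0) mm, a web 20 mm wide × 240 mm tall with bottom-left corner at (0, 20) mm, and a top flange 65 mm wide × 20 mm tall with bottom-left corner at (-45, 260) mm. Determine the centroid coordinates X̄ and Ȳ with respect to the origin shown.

X̄ = 17.69 mm, Ȳ = 133.33 mm

bottom flange: A = 85 × 20 = 1700.00, centroid at (62.50, 10.00).
web: A = 20 × 240 = 4800.00, centroid at (10.00, 140.00).
top flange: A = 65 × 20 = 1300.00, centroid at (-12.50, 270.00).
ΣA = 7800.00 mm², ΣAX̄ = 138000.00 mm³, ΣAȲ = 1040000.00 mm³.
X̄ = 138000.00/7800.00 = 17.69 mm; Ȳ = 1040000.00/7800.00 = 133.33 mm.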